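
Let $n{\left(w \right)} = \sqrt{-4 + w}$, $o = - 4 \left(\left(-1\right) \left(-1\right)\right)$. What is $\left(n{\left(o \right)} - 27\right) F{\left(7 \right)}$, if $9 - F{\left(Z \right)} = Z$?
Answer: $-54 + 4 i \sqrt{2} \approx -54.0 + 5.6569 i$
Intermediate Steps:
$F{\left(Z \right)} = 9 - Z$
$o = -4$ ($o = \left(-4\right) 1 = -4$)
$\left(n{\left(o \right)} - 27\right) F{\left(7 \right)} = \left(\sqrt{-4 - 4} - 27\right) \left(9 - 7\right) = \left(\sqrt{-8} - 27\right) \left(9 - 7\right) = \left(2 i \sqrt{2} - 27\right) 2 = \left(-27 + 2 i \sqrt{2}\right) 2 = -54 + 4 i \sqrt{2}$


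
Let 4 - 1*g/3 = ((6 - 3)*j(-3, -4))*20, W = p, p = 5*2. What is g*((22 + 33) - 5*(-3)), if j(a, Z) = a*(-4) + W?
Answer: -276360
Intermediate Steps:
p = 10
W = 10
j(a, Z) = 10 - 4*a (j(a, Z) = a*(-4) + 10 = -4*a + 10 = 10 - 4*a)
g = -3948 (g = 12 - 3*(6 - 3)*(10 - 4*(-3))*20 = 12 - 3*3*(10 + 12)*20 = 12 - 3*3*22*20 = 12 - 198*20 = 12 - 3*1320 = 12 - 3960 = -3948)
g*((22 + 33) - 5*(-3)) = -3948*((22 + 33) - 5*(-3)) = -3948*(55 + 15) = -3948*70 = -276360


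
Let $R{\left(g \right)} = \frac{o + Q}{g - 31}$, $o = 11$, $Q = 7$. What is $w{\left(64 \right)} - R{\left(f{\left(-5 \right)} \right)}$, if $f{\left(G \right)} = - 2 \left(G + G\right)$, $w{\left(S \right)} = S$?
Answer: $\frac{722}{11} \approx 65.636$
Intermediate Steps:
$f{\left(G \right)} = - 4 G$ ($f{\left(G \right)} = - 2 \cdot 2 G = - 4 G$)
$R{\left(g \right)} = \frac{18}{-31 + g}$ ($R{\left(g \right)} = \frac{11 + 7}{g - 31} = \frac{18}{-31 + g}$)
$w{\left(64 \right)} - R{\left(f{\left(-5 \right)} \right)} = 64 - \frac{18}{-31 - -20} = 64 - \frac{18}{-31 + 20} = 64 - \frac{18}{-11} = 64 - 18 \left(- \frac{1}{11}\right) = 64 - - \frac{18}{11} = 64 + \frac{18}{11} = \frac{722}{11}$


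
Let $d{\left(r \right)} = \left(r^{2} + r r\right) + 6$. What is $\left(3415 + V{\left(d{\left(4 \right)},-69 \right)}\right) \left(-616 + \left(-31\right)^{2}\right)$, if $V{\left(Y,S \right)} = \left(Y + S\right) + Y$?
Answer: $1180590$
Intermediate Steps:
$d{\left(r \right)} = 6 + 2 r^{2}$ ($d{\left(r \right)} = \left(r^{2} + r^{2}\right) + 6 = 2 r^{2} + 6 = 6 + 2 r^{2}$)
$V{\left(Y,S \right)} = S + 2 Y$ ($V{\left(Y,S \right)} = \left(S + Y\right) + Y = S + 2 Y$)
$\left(3415 + V{\left(d{\left(4 \right)},-69 \right)}\right) \left(-616 + \left(-31\right)^{2}\right) = \left(3415 - \left(69 - 2 \left(6 + 2 \cdot 4^{2}\right)\right)\right) \left(-616 + \left(-31\right)^{2}\right) = \left(3415 - \left(69 - 2 \left(6 + 2 \cdot 16\right)\right)\right) \left(-616 + 961\right) = \left(3415 - \left(69 - 2 \left(6 + 32\right)\right)\right) 345 = \left(3415 + \left(-69 + 2 \cdot 38\right)\right) 345 = \left(3415 + \left(-69 + 76\right)\right) 345 = \left(3415 + 7\right) 345 = 3422 \cdot 345 = 1180590$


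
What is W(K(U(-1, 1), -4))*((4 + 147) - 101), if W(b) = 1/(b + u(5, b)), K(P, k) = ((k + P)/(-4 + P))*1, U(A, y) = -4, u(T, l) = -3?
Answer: -25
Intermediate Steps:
K(P, k) = (P + k)/(-4 + P) (K(P, k) = ((P + k)/(-4 + P))*1 = (P + k)/(-4 + P))
W(b) = 1/(-3 + b) (W(b) = 1/(b - 3) = 1/(-3 + b))
W(K(U(-1, 1), -4))*((4 + 147) - 101) = ((4 + 147) - 101)/(-3 + (-4 - 4)/(-4 - 4)) = (151 - 101)/(-3 - 8/(-8)) = 50/(-3 - 1/8*(-8)) = 50/(-3 + 1) = 50/(-2) = -1/2*50 = -25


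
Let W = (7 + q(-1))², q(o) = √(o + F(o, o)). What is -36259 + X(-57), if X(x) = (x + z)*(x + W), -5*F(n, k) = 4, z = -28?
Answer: -35426 - 714*I*√5 ≈ -35426.0 - 1596.6*I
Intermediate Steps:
F(n, k) = -⅘ (F(n, k) = -⅕*4 = -⅘)
q(o) = √(-⅘ + o) (q(o) = √(o - ⅘) = √(-⅘ + o))
W = (7 + 3*I*√5/5)² (W = (7 + √(-20 + 25*(-1))/5)² = (7 + √(-20 - 25)/5)² = (7 + √(-45)/5)² = (7 + (3*I*√5)/5)² = (7 + 3*I*√5/5)² ≈ 47.2 + 18.783*I)
X(x) = (-28 + x)*(236/5 + x + 42*I*√5/5) (X(x) = (x - 28)*(x + (236/5 + 42*I*√5/5)) = (-28 + x)*(236/5 + x + 42*I*√5/5))
-36259 + X(-57) = -36259 + (-6608/5 + (-57)² + (96/5)*(-57) - 1176*I*√5/5 + (42/5)*I*(-57)*√5) = -36259 + (-6608/5 + 3249 - 5472/5 - 1176*I*√5/5 - 2394*I*√5/5) = -36259 + (833 - 714*I*√5) = -35426 - 714*I*√5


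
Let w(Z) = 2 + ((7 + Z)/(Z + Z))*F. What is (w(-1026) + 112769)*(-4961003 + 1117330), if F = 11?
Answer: -889492431586573/2052 ≈ -4.3348e+11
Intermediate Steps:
w(Z) = 2 + 11*(7 + Z)/(2*Z) (w(Z) = 2 + ((7 + Z)/(Z + Z))*11 = 2 + ((7 + Z)/((2*Z)))*11 = 2 + ((7 + Z)*(1/(2*Z)))*11 = 2 + ((7 + Z)/(2*Z))*11 = 2 + 11*(7 + Z)/(2*Z))
(w(-1026) + 112769)*(-4961003 + 1117330) = ((½)*(77 + 15*(-1026))/(-1026) + 112769)*(-4961003 + 1117330) = ((½)*(-1/1026)*(77 - 15390) + 112769)*(-3843673) = ((½)*(-1/1026)*(-15313) + 112769)*(-3843673) = (15313/2052 + 112769)*(-3843673) = (231417301/2052)*(-3843673) = -889492431586573/2052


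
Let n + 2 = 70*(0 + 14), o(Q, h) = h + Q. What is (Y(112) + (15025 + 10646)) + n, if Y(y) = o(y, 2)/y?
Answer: 1492401/56 ≈ 26650.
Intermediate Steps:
o(Q, h) = Q + h
Y(y) = (2 + y)/y (Y(y) = (y + 2)/y = (2 + y)/y)
n = 978 (n = -2 + 70*(0 + 14) = -2 + 70*14 = -2 + 980 = 978)
(Y(112) + (15025 + 10646)) + n = ((2 + 112)/112 + (15025 + 10646)) + 978 = ((1/112)*114 + 25671) + 978 = (57/56 + 25671) + 978 = 1437633/56 + 978 = 1492401/56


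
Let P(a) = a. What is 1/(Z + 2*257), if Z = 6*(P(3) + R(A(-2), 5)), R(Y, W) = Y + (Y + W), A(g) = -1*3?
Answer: 1/526 ≈ 0.0019011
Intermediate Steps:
A(g) = -3
R(Y, W) = W + 2*Y (R(Y, W) = Y + (W + Y) = W + 2*Y)
Z = 12 (Z = 6*(3 + (5 + 2*(-3))) = 6*(3 + (5 - 6)) = 6*(3 - 1) = 6*2 = 12)
1/(Z + 2*257) = 1/(12 + 2*257) = 1/(12 + 514) = 1/526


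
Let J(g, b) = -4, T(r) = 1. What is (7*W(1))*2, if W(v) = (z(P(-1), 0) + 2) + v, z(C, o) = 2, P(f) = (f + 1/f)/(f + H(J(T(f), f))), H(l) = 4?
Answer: 70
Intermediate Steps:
P(f) = (f + 1/f)/(4 + f) (P(f) = (f + 1/f)/(f + 4) = (f + 1/f)/(4 + f))
W(v) = 4 + v (W(v) = (2 + 2) + v = 4 + v)
(7*W(1))*2 = (7*(4 + 1))*2 = (7*5)*2 = 35*2 = 70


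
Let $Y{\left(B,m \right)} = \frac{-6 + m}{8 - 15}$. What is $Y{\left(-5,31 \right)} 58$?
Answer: $- \frac{1450}{7} \approx -207.14$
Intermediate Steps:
$Y{\left(B,m \right)} = \frac{6}{7} - \frac{m}{7}$ ($Y{\left(B,m \right)} = \frac{-6 + m}{-7} = \left(-6 + m\right) \left(- \frac{1}{7}\right) = \frac{6}{7} - \frac{m}{7}$)
$Y{\left(-5,31 \right)} 58 = \left(\frac{6}{7} - \frac{31}{7}\right) 58 = \left(- \frac{25}{7}\right) 58 = - \frac{1450}{7}$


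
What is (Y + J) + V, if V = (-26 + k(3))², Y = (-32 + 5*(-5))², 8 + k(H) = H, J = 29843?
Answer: 34053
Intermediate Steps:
k(H) = -8 + H
Y = 3249 (Y = (-32 - 25)² = (-57)² = 3249)
V = 961 (V = (-26 + (-8 + 3))² = (-26 - 5)² = (-31)² = 961)
(Y + J) + V = (3249 + 29843) + 961 = 33092 + 961 = 34053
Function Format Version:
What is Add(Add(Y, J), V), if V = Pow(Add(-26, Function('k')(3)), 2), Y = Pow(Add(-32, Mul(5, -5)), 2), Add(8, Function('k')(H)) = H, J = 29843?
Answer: 34053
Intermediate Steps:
Function('k')(H) = Add(-8, H)
Y = 3249 (Y = Pow(Add(-32, -25), 2) = Pow(-57, 2) = 3249)
V = 961 (V = Pow(Add(-26, Add(-8, 3)), 2) = Pow(Add(-26, -5), 2) = Pow(-31, 2) = 961)
Add(Add(Y, J), V) = Add(Add(3249, 29843), 961) = Add(33092, 961) = 34053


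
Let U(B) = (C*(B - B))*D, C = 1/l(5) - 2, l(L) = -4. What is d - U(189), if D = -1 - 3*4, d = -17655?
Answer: -17655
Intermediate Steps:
D = -13 (D = -1 - 12 = -13)
C = -9/4 (C = 1/(-4) - 2 = -¼ - 2 = -9/4 ≈ -2.2500)
U(B) = 0 (U(B) = -9*(B - B)/4*(-13) = -9/4*0*(-13) = 0*(-13) = 0)
d - U(189) = -17655 - 1*0 = -17655 + 0 = -17655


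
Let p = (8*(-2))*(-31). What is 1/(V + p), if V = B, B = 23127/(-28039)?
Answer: 28039/13884217 ≈ 0.0020195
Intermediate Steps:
B = -23127/28039 (B = 23127*(-1/28039) = -23127/28039 ≈ -0.82482)
V = -23127/28039 ≈ -0.82482
p = 496 (p = -16*(-31) = 496)
1/(V + p) = 1/(-23127/28039 + 496) = 1/(13884217/28039) = 28039/13884217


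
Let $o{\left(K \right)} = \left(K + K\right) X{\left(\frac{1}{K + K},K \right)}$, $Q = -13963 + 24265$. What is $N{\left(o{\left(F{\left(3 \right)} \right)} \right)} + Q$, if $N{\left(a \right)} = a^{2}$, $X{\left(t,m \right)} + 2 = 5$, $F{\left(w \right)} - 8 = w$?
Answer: $14658$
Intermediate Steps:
$F{\left(w \right)} = 8 + w$
$X{\left(t,m \right)} = 3$ ($X{\left(t,m \right)} = -2 + 5 = 3$)
$Q = 10302$
$o{\left(K \right)} = 6 K$ ($o{\left(K \right)} = \left(K + K\right) 3 = 2 K 3 = 6 K$)
$N{\left(o{\left(F{\left(3 \right)} \right)} \right)} + Q = \left(6 \left(8 + 3\right)\right)^{2} + 10302 = \left(6 \cdot 11\right)^{2} + 10302 = 66^{2} + 10302 = 4356 + 10302 = 14658$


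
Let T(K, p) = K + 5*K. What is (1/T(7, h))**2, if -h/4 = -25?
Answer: 1/1764 ≈ 0.00056689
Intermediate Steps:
h = 100 (h = -4*(-25) = 100)
T(K, p) = 6*K
(1/T(7, h))**2 = (1/(6*7))**2 = (1/42)**2 = 1/1764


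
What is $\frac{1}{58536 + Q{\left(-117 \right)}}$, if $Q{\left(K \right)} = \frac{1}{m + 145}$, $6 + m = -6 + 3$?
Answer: $\frac{136}{7960897} \approx 1.7084 \cdot 10^{-5}$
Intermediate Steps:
$m = -9$ ($m = -6 + \left(-6 + 3\right) = -6 - 3 = -9$)
$Q{\left(K \right)} = \frac{1}{136}$ ($Q{\left(K \right)} = \frac{1}{-9 + 145} = \frac{1}{136}$)
$\frac{1}{58536 + Q{\left(-117 \right)}} = \frac{1}{58536 + \frac{1}{136}} = \frac{1}{\frac{7960897}{136}} = \frac{136}{7960897}$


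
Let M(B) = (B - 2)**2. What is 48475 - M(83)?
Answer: 41914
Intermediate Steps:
M(B) = (-2 + B)**2
48475 - M(83) = 48475 - (-2 + 83)**2 = 48475 - 1*81**2 = 48475 - 1*6561 = 48475 - 6561 = 41914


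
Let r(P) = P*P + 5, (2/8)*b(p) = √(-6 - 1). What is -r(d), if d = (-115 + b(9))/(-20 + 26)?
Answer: -1477/4 + 230*I*√7/9 ≈ -369.25 + 67.614*I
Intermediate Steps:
b(p) = 4*I*√7 (b(p) = 4*√(-6 - 1) = 4*√(-7) = 4*(I*√7) = 4*I*√7)
d = -115/6 + 2*I*√7/3 (d = (-115 + 4*I*√7)/(-20 + 26) = (-115 + 4*I*√7)/6 = (-115 + 4*I*√7)*(⅙) = -115/6 + 2*I*√7/3 ≈ -19.167 + 1.7638*I)
r(P) = 5 + P² (r(P) = P² + 5 = 5 + P²)
-r(d) = -(5 + (-115/6 + 2*I*√7/3)²) = -5 - (-115/6 + 2*I*√7/3)²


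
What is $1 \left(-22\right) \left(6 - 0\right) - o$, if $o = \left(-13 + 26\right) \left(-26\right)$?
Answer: $206$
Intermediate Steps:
$o = -338$ ($o = 13 \left(-26\right) = -338$)
$1 \left(-22\right) \left(6 - 0\right) - o = 1 \left(-22\right) \left(6 - 0\right) - -338 = - 22 \left(6 + 0\right) + 338 = \left(-22\right) 6 + 338 = -132 + 338 = 206$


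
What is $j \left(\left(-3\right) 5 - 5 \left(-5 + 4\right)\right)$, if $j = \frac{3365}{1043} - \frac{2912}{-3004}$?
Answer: $- \frac{32864190}{783293} \approx -41.956$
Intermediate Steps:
$j = \frac{3286419}{783293}$ ($j = 3365 \cdot \frac{1}{1043} - - \frac{728}{751} = \frac{3365}{1043} + \frac{728}{751} = \frac{3286419}{783293} \approx 4.1956$)
$j \left(\left(-3\right) 5 - 5 \left(-5 + 4\right)\right) = \frac{3286419 \left(\left(-3\right) 5 - 5 \left(-5 + 4\right)\right)}{783293} = \frac{3286419 \left(-15 - -5\right)}{783293} = \frac{3286419 \left(-15 + 5\right)}{783293} = \frac{3286419}{783293} \left(-10\right) = - \frac{32864190}{783293}$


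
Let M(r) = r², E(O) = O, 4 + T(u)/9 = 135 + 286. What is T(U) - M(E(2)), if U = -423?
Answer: 3749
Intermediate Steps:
T(u) = 3753 (T(u) = -36 + 9*(135 + 286) = -36 + 9*421 = -36 + 3789 = 3753)
T(U) - M(E(2)) = 3753 - 1*2² = 3753 - 1*4 = 3753 - 4 = 3749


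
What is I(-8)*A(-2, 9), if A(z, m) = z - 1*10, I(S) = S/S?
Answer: -12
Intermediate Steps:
I(S) = 1
A(z, m) = -10 + z (A(z, m) = z - 10 = -10 + z)
I(-8)*A(-2, 9) = 1*(-10 - 2) = 1*(-12) = -12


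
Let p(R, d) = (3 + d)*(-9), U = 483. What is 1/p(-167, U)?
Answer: -1/4374 ≈ -0.00022862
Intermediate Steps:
p(R, d) = -27 - 9*d
1/p(-167, U) = 1/(-27 - 9*483) = 1/(-27 - 4347) = 1/(-4374) = -1/4374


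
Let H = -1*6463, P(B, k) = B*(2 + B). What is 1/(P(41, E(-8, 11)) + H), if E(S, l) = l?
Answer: -1/4700 ≈ -0.00021277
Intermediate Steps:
H = -6463
1/(P(41, E(-8, 11)) + H) = 1/(41*(2 + 41) - 6463) = 1/(41*43 - 6463) = 1/(1763 - 6463) = 1/(-4700) = -1/4700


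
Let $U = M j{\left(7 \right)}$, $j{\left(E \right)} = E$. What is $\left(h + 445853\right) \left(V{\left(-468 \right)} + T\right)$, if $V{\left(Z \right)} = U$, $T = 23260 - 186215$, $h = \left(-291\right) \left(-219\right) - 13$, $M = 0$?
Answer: $-83036816395$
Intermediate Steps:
$h = 63716$ ($h = 63729 - 13 = 63716$)
$T = -162955$ ($T = 23260 - 186215 = -162955$)
$U = 0$ ($U = 0 \cdot 7 = 0$)
$V{\left(Z \right)} = 0$
$\left(h + 445853\right) \left(V{\left(-468 \right)} + T\right) = \left(63716 + 445853\right) \left(0 - 162955\right) = 509569 \left(-162955\right) = -83036816395$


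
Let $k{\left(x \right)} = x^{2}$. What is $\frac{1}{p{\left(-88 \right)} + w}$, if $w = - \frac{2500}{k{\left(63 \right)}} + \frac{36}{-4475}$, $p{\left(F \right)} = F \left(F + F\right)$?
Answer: $\frac{17761275}{275075296816} \approx 6.4569 \cdot 10^{-5}$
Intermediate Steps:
$p{\left(F \right)} = 2 F^{2}$ ($p{\left(F \right)} = F 2 F = 2 F^{2}$)
$w = - \frac{11330384}{17761275}$ ($w = - \frac{2500}{63^{2}} + \frac{36}{-4475} = - \frac{2500}{3969} + 36 \left(- \frac{1}{4475}\right) = \left(-2500\right) \frac{1}{3969} - \frac{36}{4475} = - \frac{2500}{3969} - \frac{36}{4475} = - \frac{11330384}{17761275} \approx -0.63793$)
$\frac{1}{p{\left(-88 \right)} + w} = \frac{1}{2 \left(-88\right)^{2} - \frac{11330384}{17761275}} = \frac{1}{2 \cdot 7744 - \frac{11330384}{17761275}} = \frac{1}{15488 - \frac{11330384}{17761275}} = \frac{1}{\frac{275075296816}{17761275}} = \frac{17761275}{275075296816}$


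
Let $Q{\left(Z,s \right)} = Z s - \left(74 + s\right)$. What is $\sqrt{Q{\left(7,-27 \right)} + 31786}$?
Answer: $5 \sqrt{1262} \approx 177.62$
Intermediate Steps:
$Q{\left(Z,s \right)} = -74 - s + Z s$
$\sqrt{Q{\left(7,-27 \right)} + 31786} = \sqrt{\left(-74 - -27 + 7 \left(-27\right)\right) + 31786} = \sqrt{\left(-74 + 27 - 189\right) + 31786} = \sqrt{-236 + 31786} = \sqrt{31550} = 5 \sqrt{1262}$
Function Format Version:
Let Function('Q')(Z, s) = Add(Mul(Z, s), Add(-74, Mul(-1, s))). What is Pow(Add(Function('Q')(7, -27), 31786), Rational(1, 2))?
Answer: Mul(5, Pow(1262, Rational(1, 2))) ≈ 177.62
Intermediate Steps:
Function('Q')(Z, s) = Add(-74, Mul(-1, s), Mul(Z, s))
Pow(Add(Function('Q')(7, -27), 31786), Rational(1, 2)) = Pow(Add(Add(-74, Mul(-1, -27), Mul(7, -27)), 31786), Rational(1, 2)) = Pow(Add(Add(-74, 27, -189), 31786), Rational(1, 2)) = Pow(Add(-236, 31786), Rational(1, 2)) = Pow(31550, Rational(1, 2)) = Mul(5, Pow(1262, Rational(1, 2)))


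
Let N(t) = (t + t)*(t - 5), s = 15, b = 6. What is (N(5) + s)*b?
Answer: 90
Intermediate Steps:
N(t) = 2*t*(-5 + t) (N(t) = (2*t)*(-5 + t) = 2*t*(-5 + t))
(N(5) + s)*b = (2*5*(-5 + 5) + 15)*6 = (2*5*0 + 15)*6 = (0 + 15)*6 = 15*6 = 90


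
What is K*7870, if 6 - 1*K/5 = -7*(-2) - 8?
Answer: 0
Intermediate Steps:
K = 0 (K = 30 - 5*(-7*(-2) - 8) = 30 - 5*(14 - 8) = 30 - 5*6 = 30 - 30 = 0)
K*7870 = 0*7870 = 0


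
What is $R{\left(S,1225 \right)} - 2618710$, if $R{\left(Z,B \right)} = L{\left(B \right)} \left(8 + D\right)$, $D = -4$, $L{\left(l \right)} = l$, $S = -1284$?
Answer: $-2613810$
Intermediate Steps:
$R{\left(Z,B \right)} = 4 B$ ($R{\left(Z,B \right)} = B \left(8 - 4\right) = B 4 = 4 B$)
$R{\left(S,1225 \right)} - 2618710 = 4 \cdot 1225 - 2618710 = 4900 - 2618710 = -2613810$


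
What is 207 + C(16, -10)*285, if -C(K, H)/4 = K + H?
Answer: -6633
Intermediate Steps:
C(K, H) = -4*H - 4*K (C(K, H) = -4*(K + H) = -4*(H + K) = -4*H - 4*K)
207 + C(16, -10)*285 = 207 + (-4*(-10) - 4*16)*285 = 207 + (40 - 64)*285 = 207 - 24*285 = 207 - 6840 = -6633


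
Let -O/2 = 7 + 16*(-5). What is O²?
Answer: 21316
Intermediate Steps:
O = 146 (O = -2*(7 + 16*(-5)) = -2*(7 - 80) = -2*(-73) = 146)
O² = 146² = 21316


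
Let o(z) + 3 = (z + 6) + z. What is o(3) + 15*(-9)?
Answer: -126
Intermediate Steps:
o(z) = 3 + 2*z (o(z) = -3 + ((z + 6) + z) = -3 + ((6 + z) + z) = -3 + (6 + 2*z) = 3 + 2*z)
o(3) + 15*(-9) = (3 + 2*3) + 15*(-9) = (3 + 6) - 135 = 9 - 135 = -126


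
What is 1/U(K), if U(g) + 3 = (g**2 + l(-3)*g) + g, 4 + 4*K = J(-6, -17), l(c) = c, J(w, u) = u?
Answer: 16/561 ≈ 0.028520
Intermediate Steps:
K = -21/4 (K = -1 + (1/4)*(-17) = -1 - 17/4 = -21/4 ≈ -5.2500)
U(g) = -3 + g**2 - 2*g (U(g) = -3 + ((g**2 - 3*g) + g) = -3 + (g**2 - 2*g) = -3 + g**2 - 2*g)
1/U(K) = 1/(-3 + (-21/4)**2 - 2*(-21/4)) = 1/(-3 + 441/16 + 21/2) = 1/(561/16) = 16/561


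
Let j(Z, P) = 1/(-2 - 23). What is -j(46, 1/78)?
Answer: 1/25 ≈ 0.040000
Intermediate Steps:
j(Z, P) = -1/25 (j(Z, P) = 1/(-25) = -1/25)
-j(46, 1/78) = -1*(-1/25) = 1/25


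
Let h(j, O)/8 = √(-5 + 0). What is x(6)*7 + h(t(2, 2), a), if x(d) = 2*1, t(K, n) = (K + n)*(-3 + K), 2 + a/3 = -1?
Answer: 14 + 8*I*√5 ≈ 14.0 + 17.889*I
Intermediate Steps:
a = -9 (a = -6 + 3*(-1) = -6 - 3 = -9)
t(K, n) = (-3 + K)*(K + n)
h(j, O) = 8*I*√5 (h(j, O) = 8*√(-5 + 0) = 8*√(-5) = 8*(I*√5) = 8*I*√5)
x(d) = 2
x(6)*7 + h(t(2, 2), a) = 2*7 + 8*I*√5 = 14 + 8*I*√5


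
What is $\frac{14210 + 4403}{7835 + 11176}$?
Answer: $\frac{18613}{19011} \approx 0.97906$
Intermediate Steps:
$\frac{14210 + 4403}{7835 + 11176} = \frac{18613}{19011}$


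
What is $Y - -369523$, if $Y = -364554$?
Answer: $4969$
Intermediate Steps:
$Y - -369523 = -364554 - -369523 = -364554 + 369523 = 4969$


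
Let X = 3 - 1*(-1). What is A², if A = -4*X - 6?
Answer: 484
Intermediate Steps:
X = 4 (X = 3 + 1 = 4)
A = -22 (A = -4*4 - 6 = -16 - 6 = -22)
A² = (-22)² = 484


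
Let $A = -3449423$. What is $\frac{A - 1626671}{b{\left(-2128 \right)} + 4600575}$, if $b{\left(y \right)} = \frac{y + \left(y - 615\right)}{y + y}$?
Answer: $- \frac{21603856064}{19580052071} \approx -1.1034$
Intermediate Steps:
$b{\left(y \right)} = \frac{-615 + 2 y}{2 y}$ ($b{\left(y \right)} = \frac{y + \left(-615 + y\right)}{2 y} = \left(-615 + 2 y\right) \frac{1}{2 y} = \frac{-615 + 2 y}{2 y}$)
$\frac{A - 1626671}{b{\left(-2128 \right)} + 4600575} = \frac{-3449423 - 1626671}{\frac{- \frac{615}{2} - 2128}{-2128} + 4600575} = - \frac{5076094}{\left(- \frac{1}{2128}\right) \left(- \frac{4871}{2}\right) + 4600575} = - \frac{5076094}{\frac{4871}{4256} + 4600575} = - \frac{5076094}{\frac{19580052071}{4256}} = \left(-5076094\right) \frac{4256}{19580052071} = - \frac{21603856064}{19580052071}$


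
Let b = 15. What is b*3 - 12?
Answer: 33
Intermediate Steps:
b*3 - 12 = 15*3 - 12 = 45 - 12 = 33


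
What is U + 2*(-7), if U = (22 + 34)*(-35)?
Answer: -1974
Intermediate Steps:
U = -1960 (U = 56*(-35) = -1960)
U + 2*(-7) = -1960 + 2*(-7) = -1960 - 14 = -1974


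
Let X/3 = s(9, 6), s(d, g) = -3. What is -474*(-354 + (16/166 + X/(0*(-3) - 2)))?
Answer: 13746237/83 ≈ 1.6562e+5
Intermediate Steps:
X = -9 (X = 3*(-3) = -9)
-474*(-354 + (16/166 + X/(0*(-3) - 2))) = -474*(-354 + (16/166 - 9/(0*(-3) - 2))) = -474*(-354 + (16*(1/166) - 9/(0 - 2))) = -474*(-354 + (8/83 - 9/(-2))) = -474*(-354 + (8/83 - 9*(-½))) = -474*(-354 + (8/83 + 9/2)) = -474*(-354 + 763/166) = -474*(-58001/166) = 13746237/83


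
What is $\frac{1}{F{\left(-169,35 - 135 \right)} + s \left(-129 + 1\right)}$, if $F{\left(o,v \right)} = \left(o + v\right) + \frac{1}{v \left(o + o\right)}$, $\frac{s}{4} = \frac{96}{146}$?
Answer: $- \frac{2467400}{1494399327} \approx -0.0016511$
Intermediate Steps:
$s = \frac{192}{73}$ ($s = 4 \cdot \frac{96}{146} = 4 \cdot 96 \cdot \frac{1}{146} = 4 \cdot \frac{48}{73} = \frac{192}{73} \approx 2.6301$)
$F{\left(o,v \right)} = o + v + \frac{1}{2 o v}$ ($F{\left(o,v \right)} = \left(o + v\right) + \frac{1}{v 2 o} = \left(o + v\right) + \frac{1}{2 o v} = o + v + \frac{1}{2 o v}$)
$\frac{1}{F{\left(-169,35 - 135 \right)} + s \left(-129 + 1\right)} = \frac{1}{\left(-169 + \left(35 - 135\right) + \frac{1}{2 \left(-169\right) \left(35 - 135\right)}\right) + \frac{192 \left(-129 + 1\right)}{73}} = \frac{1}{\left(-169 + \left(35 - 135\right) + \frac{1}{2} \left(- \frac{1}{169}\right) \frac{1}{35 - 135}\right) + \frac{192}{73} \left(-128\right)} = \frac{1}{\left(-169 - 100 + \frac{1}{2} \left(- \frac{1}{169}\right) \frac{1}{-100}\right) - \frac{24576}{73}} = \frac{1}{\left(-169 - 100 + \frac{1}{2} \left(- \frac{1}{169}\right) \left(- \frac{1}{100}\right)\right) - \frac{24576}{73}} = \frac{1}{\left(-169 - 100 + \frac{1}{33800}\right) - \frac{24576}{73}} = \frac{1}{- \frac{9092199}{33800} - \frac{24576}{73}} = \frac{1}{- \frac{1494399327}{2467400}} = - \frac{2467400}{1494399327}$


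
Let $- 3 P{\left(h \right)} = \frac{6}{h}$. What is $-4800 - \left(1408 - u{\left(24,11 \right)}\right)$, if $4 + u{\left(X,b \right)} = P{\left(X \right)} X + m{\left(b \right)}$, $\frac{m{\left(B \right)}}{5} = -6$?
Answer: $-6244$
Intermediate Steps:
$m{\left(B \right)} = -30$ ($m{\left(B \right)} = 5 \left(-6\right) = -30$)
$P{\left(h \right)} = - \frac{2}{h}$ ($P{\left(h \right)} = - \frac{6 \frac{1}{h}}{3} = - \frac{2}{h}$)
$u{\left(X,b \right)} = -36$ ($u{\left(X,b \right)} = -4 + \left(- \frac{2}{X} X - 30\right) = -4 - 32 = -36$)
$-4800 - \left(1408 - u{\left(24,11 \right)}\right) = -4800 - \left(1408 - -36\right) = -4800 - \left(1408 + 36\right) = -4800 - 1444 = -6244$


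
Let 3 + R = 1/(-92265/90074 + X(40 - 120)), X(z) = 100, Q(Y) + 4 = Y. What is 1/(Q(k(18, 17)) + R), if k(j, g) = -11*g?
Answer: -8915135/1729446116 ≈ -0.0051549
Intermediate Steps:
Q(Y) = -4 + Y
R = -26655331/8915135 (R = -3 + 1/(-92265/90074 + 100) = -3 + 1/(8915135/90074) = -3 + 90074/8915135 = -26655331/8915135 ≈ -2.9899)
1/(Q(k(18, 17)) + R) = 1/((-4 - 11*17) - 26655331/8915135) = 1/((-4 - 187) - 26655331/8915135) = 1/(-191 - 26655331/8915135) = 1/(-1729446116/8915135) = -8915135/1729446116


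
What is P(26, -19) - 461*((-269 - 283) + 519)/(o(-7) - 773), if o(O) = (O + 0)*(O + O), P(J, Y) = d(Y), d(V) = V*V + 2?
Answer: 76604/225 ≈ 340.46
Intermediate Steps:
d(V) = 2 + V² (d(V) = V² + 2 = 2 + V²)
P(J, Y) = 2 + Y²
o(O) = 2*O² (o(O) = O*(2*O) = 2*O²)
P(26, -19) - 461*((-269 - 283) + 519)/(o(-7) - 773) = (2 + (-19)²) - 461*((-269 - 283) + 519)/(2*(-7)² - 773) = (2 + 361) - 461*(-552 + 519)/(2*49 - 773) = 363 - (-15213)/(98 - 773) = 363 - (-15213)/(-675) = 363 - (-15213)*(-1)/675 = 363 - 461*11/225 = 363 - 5071/225 = 76604/225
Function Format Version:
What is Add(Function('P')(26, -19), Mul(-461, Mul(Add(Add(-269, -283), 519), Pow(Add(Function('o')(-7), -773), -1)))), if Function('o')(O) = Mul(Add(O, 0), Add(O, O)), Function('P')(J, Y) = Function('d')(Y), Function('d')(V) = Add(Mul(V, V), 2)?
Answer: Rational(76604, 225) ≈ 340.46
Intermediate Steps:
Function('d')(V) = Add(2, Pow(V, 2)) (Function('d')(V) = Add(Pow(V, 2), 2) = Add(2, Pow(V, 2)))
Function('P')(J, Y) = Add(2, Pow(Y, 2))
Function('o')(O) = Mul(2, Pow(O, 2)) (Function('o')(O) = Mul(O, Mul(2, O)) = Mul(2, Pow(O, 2)))
Add(Function('P')(26, -19), Mul(-461, Mul(Add(Add(-269, -283), 519), Pow(Add(Function('o')(-7), -773), -1)))) = Add(Add(2, Pow(-19, 2)), Mul(-461, Mul(Add(Add(-269, -283), 519), Pow(Add(Mul(2, Pow(-7, 2)), -773), -1)))) = Add(Add(2, 361), Mul(-461, Mul(Add(-552, 519), Pow(Add(Mul(2, 49), -773), -1)))) = Add(363, Mul(-461, Mul(-33, Pow(Add(98, -773), -1)))) = Add(363, Mul(-461, Mul(-33, Pow(-675, -1)))) = Add(363, Mul(-461, Mul(-33, Rational(-1, 675)))) = Add(363, Mul(-461, Rational(11, 225))) = Add(363, Rational(-5071, 225)) = Rational(76604, 225)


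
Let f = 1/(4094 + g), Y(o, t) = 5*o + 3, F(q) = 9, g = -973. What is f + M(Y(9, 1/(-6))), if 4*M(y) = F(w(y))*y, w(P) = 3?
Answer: 337069/3121 ≈ 108.00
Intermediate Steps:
Y(o, t) = 3 + 5*o
M(y) = 9*y/4 (M(y) = (9*y)/4 = 9*y/4)
f = 1/3121 (f = 1/(4094 - 973) = 1/3121 ≈ 0.00032041)
f + M(Y(9, 1/(-6))) = 1/3121 + 9*(3 + 5*9)/4 = 1/3121 + 9*(3 + 45)/4 = 1/3121 + (9/4)*48 = 1/3121 + 108 = 337069/3121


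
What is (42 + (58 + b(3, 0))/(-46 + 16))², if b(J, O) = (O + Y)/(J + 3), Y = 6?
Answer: 1442401/900 ≈ 1602.7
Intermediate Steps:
b(J, O) = (6 + O)/(3 + J) (b(J, O) = (O + 6)/(J + 3) = (6 + O)/(3 + J))
(42 + (58 + b(3, 0))/(-46 + 16))² = (42 + (58 + (6 + 0)/(3 + 3))/(-46 + 16))² = (42 + (58 + 6/6)/(-30))² = (42 + (58 + (⅙)*6)*(-1/30))² = (42 + (58 + 1)*(-1/30))² = (42 + 59*(-1/30))² = (42 - 59/30)² = (1201/30)² = 1442401/900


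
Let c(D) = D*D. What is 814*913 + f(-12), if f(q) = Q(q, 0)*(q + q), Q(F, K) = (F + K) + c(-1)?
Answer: 743446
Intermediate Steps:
c(D) = D²
Q(F, K) = 1 + F + K (Q(F, K) = (F + K) + (-1)² = (F + K) + 1 = 1 + F + K)
f(q) = 2*q*(1 + q) (f(q) = (1 + q + 0)*(q + q) = (1 + q)*(2*q) = 2*q*(1 + q))
814*913 + f(-12) = 814*913 + 2*(-12)*(1 - 12) = 743182 + 2*(-12)*(-11) = 743182 + 264 = 743446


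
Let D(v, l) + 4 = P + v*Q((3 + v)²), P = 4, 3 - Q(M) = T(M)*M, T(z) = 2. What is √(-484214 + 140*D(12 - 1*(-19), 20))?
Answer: I*√10505274 ≈ 3241.2*I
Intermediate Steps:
Q(M) = 3 - 2*M
D(v, l) = v*(3 - 2*(3 + v)²) (D(v, l) = -4 + (4 + v*(3 - 2*(3 + v)²)) = v*(3 - 2*(3 + v)²))
√(-484214 + 140*D(12 - 1*(-19), 20)) = √(-484214 + 140*(-(12 - 1*(-19))*(-3 + 2*(3 + (12 - 1*(-19)))²))) = √(-484214 + 140*(-(12 + 19)*(-3 + 2*(3 + (12 + 19))²))) = √(-484214 + 140*(-1*31*(-3 + 2*(3 + 31)²))) = √(-484214 + 140*(-1*31*(-3 + 2*34²))) = √(-484214 + 140*(-1*31*(-3 + 2*1156))) = √(-484214 + 140*(-1*31*(-3 + 2312))) = √(-484214 + 140*(-1*31*2309)) = √(-484214 + 140*(-71579)) = √(-484214 - 10021060) = √(-10505274) = I*√10505274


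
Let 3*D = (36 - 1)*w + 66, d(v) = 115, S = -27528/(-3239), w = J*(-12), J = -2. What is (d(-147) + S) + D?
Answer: 1378191/3239 ≈ 425.50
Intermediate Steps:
w = 24 (w = -2*(-12) = 24)
S = 27528/3239 (S = -27528*(-1/3239) = 27528/3239 ≈ 8.4989)
D = 302 (D = ((36 - 1)*24 + 66)/3 = (35*24 + 66)/3 = (840 + 66)/3 = (⅓)*906 = 302)
(d(-147) + S) + D = (115 + 27528/3239) + 302 = 400013/3239 + 302 = 1378191/3239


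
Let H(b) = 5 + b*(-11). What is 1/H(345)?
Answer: -1/3790 ≈ -0.00026385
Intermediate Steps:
H(b) = 5 - 11*b
1/H(345) = 1/(5 - 11*345) = 1/(5 - 3795) = 1/(-3790) = -1/3790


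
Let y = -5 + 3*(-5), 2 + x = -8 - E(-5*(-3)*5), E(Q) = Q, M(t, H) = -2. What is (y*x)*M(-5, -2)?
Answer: -3400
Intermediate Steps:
x = -85 (x = -2 + (-8 - (-5*(-3))*5) = -2 + (-8 - 15*5) = -2 + (-8 - 1*75) = -2 + (-8 - 75) = -2 - 83 = -85)
y = -20 (y = -5 - 15 = -20)
(y*x)*M(-5, -2) = -20*(-85)*(-2) = 1700*(-2) = -3400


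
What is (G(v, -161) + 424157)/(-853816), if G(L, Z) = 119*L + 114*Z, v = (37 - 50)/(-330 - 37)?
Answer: -18616406/39168809 ≈ -0.47529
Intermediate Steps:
v = 13/367 (v = -13/(-367) = -13*(-1/367) = 13/367 ≈ 0.035422)
G(L, Z) = 114*Z + 119*L
(G(v, -161) + 424157)/(-853816) = ((114*(-161) + 119*(13/367)) + 424157)/(-853816) = ((-18354 + 1547/367) + 424157)*(-1/853816) = (-6734371/367 + 424157)*(-1/853816) = (148931248/367)*(-1/853816) = -18616406/39168809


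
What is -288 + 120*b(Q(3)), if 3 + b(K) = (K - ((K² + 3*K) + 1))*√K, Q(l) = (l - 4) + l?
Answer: -648 - 1080*√2 ≈ -2175.4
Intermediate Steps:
Q(l) = -4 + 2*l (Q(l) = (-4 + l) + l = -4 + 2*l)
b(K) = -3 + √K*(-1 - K² - 2*K) (b(K) = -3 + (K - ((K² + 3*K) + 1))*√K = -3 + (K - (1 + K² + 3*K))*√K = -3 + (K + (-1 - K² - 3*K))*√K = -3 + (-1 - K² - 2*K)*√K = -3 + √K*(-1 - K² - 2*K))
-288 + 120*b(Q(3)) = -288 + 120*(-3 - √(-4 + 2*3) - (-4 + 2*3)^(5/2) - 2*(-4 + 2*3)^(3/2)) = -288 + 120*(-3 - √(-4 + 6) - (-4 + 6)^(5/2) - 2*(-4 + 6)^(3/2)) = -288 + 120*(-3 - √2 - 2^(5/2) - 4*√2) = -288 + 120*(-3 - √2 - 4*√2 - 4*√2) = -288 + 120*(-3 - 9*√2) = -288 + (-360 - 1080*√2) = -648 - 1080*√2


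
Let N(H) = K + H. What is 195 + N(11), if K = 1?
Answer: 207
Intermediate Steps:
N(H) = 1 + H
195 + N(11) = 195 + (1 + 11) = 195 + 12 = 207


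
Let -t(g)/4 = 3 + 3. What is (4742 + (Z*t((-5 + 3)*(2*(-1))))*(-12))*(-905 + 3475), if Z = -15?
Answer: 1084540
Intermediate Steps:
t(g) = -24 (t(g) = -4*(3 + 3) = -4*6 = -24)
(4742 + (Z*t((-5 + 3)*(2*(-1))))*(-12))*(-905 + 3475) = (4742 - 15*(-24)*(-12))*(-905 + 3475) = (4742 + 360*(-12))*2570 = (4742 - 4320)*2570 = 422*2570 = 1084540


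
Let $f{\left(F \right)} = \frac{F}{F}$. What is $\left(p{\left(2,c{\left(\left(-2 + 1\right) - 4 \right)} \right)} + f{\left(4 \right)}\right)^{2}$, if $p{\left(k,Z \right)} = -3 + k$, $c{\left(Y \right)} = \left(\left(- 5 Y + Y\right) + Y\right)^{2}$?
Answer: $0$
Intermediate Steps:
$f{\left(F \right)} = 1$
$c{\left(Y \right)} = 9 Y^{2}$ ($c{\left(Y \right)} = \left(- 4 Y + Y\right)^{2} = \left(- 3 Y\right)^{2} = 9 Y^{2}$)
$\left(p{\left(2,c{\left(\left(-2 + 1\right) - 4 \right)} \right)} + f{\left(4 \right)}\right)^{2} = \left(\left(-3 + 2\right) + 1\right)^{2} = \left(-1 + 1\right)^{2} = 0^{2} = 0$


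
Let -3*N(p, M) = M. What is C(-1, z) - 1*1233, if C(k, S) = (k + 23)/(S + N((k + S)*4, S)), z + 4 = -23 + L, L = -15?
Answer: -17273/14 ≈ -1233.8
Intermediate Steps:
N(p, M) = -M/3
z = -42 (z = -4 + (-23 - 15) = -4 - 38 = -42)
C(k, S) = 3*(23 + k)/(2*S) (C(k, S) = (k + 23)/(S - S/3) = (23 + k)/((2*S/3)) = (23 + k)*(3/(2*S)) = 3*(23 + k)/(2*S))
C(-1, z) - 1*1233 = (3/2)*(23 - 1)/(-42) - 1*1233 = (3/2)*(-1/42)*22 - 1233 = -11/14 - 1233 = -17273/14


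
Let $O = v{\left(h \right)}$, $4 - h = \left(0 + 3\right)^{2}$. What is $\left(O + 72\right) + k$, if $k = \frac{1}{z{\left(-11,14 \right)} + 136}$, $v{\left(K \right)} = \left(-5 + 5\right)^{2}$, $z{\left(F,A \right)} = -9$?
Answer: $\frac{9145}{127} \approx 72.008$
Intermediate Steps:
$h = -5$ ($h = 4 - \left(0 + 3\right)^{2} = 4 - 3^{2} = 4 - 9 = -5$)
$v{\left(K \right)} = 0$ ($v{\left(K \right)} = 0^{2} = 0$)
$O = 0$
$k = \frac{1}{127}$ ($k = \frac{1}{-9 + 136} = \frac{1}{127} \approx 0.007874$)
$\left(O + 72\right) + k = \left(0 + 72\right) + \frac{1}{127} = 72 + \frac{1}{127} = \frac{9145}{127}$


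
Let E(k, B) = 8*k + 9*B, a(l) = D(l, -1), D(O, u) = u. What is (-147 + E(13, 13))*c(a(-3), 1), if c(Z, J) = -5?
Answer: -370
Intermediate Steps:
a(l) = -1
(-147 + E(13, 13))*c(a(-3), 1) = (-147 + (8*13 + 9*13))*(-5) = (-147 + (104 + 117))*(-5) = (-147 + 221)*(-5) = 74*(-5) = -370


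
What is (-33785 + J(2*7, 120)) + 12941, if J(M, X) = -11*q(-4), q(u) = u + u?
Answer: -20756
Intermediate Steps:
q(u) = 2*u
J(M, X) = 88 (J(M, X) = -22*(-4) = -11*(-8) = 88)
(-33785 + J(2*7, 120)) + 12941 = (-33785 + 88) + 12941 = -33697 + 12941 = -20756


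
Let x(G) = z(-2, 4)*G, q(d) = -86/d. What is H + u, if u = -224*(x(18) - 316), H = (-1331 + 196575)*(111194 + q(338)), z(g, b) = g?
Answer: 3668988395604/169 ≈ 2.1710e+10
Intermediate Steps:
H = 3668975070292/169 (H = (-1331 + 196575)*(111194 - 86/338) = 195244*(111194 - 86*1/338) = 195244*(111194 - 43/169) = 195244*(18791743/169) = 3668975070292/169 ≈ 2.1710e+10)
x(G) = -2*G
u = 78848 (u = -224*(-2*18 - 316) = -224*(-36 - 316) = -224*(-352) = 78848)
H + u = 3668975070292/169 + 78848 = 3668988395604/169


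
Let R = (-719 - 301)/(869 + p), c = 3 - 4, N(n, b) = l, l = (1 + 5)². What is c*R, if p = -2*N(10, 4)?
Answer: 1020/797 ≈ 1.2798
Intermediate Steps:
l = 36 (l = 6² = 36)
N(n, b) = 36
p = -72 (p = -2*36 = -72)
c = -1
R = -1020/797 (R = (-719 - 301)/(869 - 72) = -1020/797 ≈ -1.2798)
c*R = -1*(-1020/797) = 1020/797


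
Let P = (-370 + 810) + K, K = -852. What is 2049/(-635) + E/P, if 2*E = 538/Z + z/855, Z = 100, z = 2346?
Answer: -965314751/298246800 ≈ -3.2366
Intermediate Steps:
E = 23153/5700 (E = (538/100 + 2346/855)/2 = (538*(1/100) + 2346*(1/855))/2 = (269/50 + 782/285)/2 = (1/2)*(23153/2850) = 23153/5700 ≈ 4.0619)
P = -412 (P = (-370 + 810) - 852 = 440 - 852 = -412)
2049/(-635) + E/P = 2049/(-635) + (23153/5700)/(-412) = 2049*(-1/635) + (23153/5700)*(-1/412) = -2049/635 - 23153/2348400 = -965314751/298246800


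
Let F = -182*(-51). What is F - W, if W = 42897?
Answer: -33615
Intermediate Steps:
F = 9282
F - W = 9282 - 1*42897 = 9282 - 42897 = -33615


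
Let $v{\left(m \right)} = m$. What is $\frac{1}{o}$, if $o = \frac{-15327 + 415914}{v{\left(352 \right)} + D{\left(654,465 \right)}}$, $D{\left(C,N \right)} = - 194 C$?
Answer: $- \frac{126524}{400587} \approx -0.31585$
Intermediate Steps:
$o = - \frac{400587}{126524}$ ($o = \frac{-15327 + 415914}{352 - 126876} = \frac{400587}{352 - 126876} = \frac{400587}{-126524} = 400587 \left(- \frac{1}{126524}\right) = - \frac{400587}{126524} \approx -3.1661$)
$\frac{1}{o} = \frac{1}{- \frac{400587}{126524}} = - \frac{126524}{400587}$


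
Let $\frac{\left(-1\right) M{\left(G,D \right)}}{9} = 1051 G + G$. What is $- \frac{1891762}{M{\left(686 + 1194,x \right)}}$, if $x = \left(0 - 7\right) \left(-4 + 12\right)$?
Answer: $\frac{945881}{8899920} \approx 0.10628$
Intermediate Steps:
$x = -56$ ($x = \left(0 - 7\right) 8 = \left(-7\right) 8 = -56$)
$M{\left(G,D \right)} = - 9468 G$ ($M{\left(G,D \right)} = - 9 \left(1051 G + G\right) = - 9 \cdot 1052 G = - 9468 G$)
$- \frac{1891762}{M{\left(686 + 1194,x \right)}} = - \frac{1891762}{\left(-9468\right) \left(686 + 1194\right)} = - \frac{1891762}{\left(-9468\right) 1880} = - \frac{1891762}{-17799840} = \left(-1891762\right) \left(- \frac{1}{17799840}\right) = \frac{945881}{8899920}$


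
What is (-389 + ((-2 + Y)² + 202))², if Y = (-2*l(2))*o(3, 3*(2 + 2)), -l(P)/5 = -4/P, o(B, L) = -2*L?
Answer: 52119520209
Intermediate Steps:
l(P) = 20/P (l(P) = -(-20)/P = 20/P)
Y = 480 (Y = (-40/2)*(-6*(2 + 2)) = (-40/2)*(-6*4) = (-2*10)*(-2*12) = -20*(-24) = 480)
(-389 + ((-2 + Y)² + 202))² = (-389 + ((-2 + 480)² + 202))² = (-389 + (478² + 202))² = (-389 + (228484 + 202))² = (-389 + 228686)² = 228297² = 52119520209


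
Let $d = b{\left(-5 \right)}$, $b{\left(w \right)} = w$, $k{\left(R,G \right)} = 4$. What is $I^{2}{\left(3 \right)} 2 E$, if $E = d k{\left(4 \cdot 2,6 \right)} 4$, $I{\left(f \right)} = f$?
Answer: $-1440$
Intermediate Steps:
$d = -5$
$E = -80$ ($E = \left(-5\right) 4 \cdot 4 = \left(-20\right) 4 = -80$)
$I^{2}{\left(3 \right)} 2 E = 3^{2} \cdot 2 \left(-80\right) = 9 \cdot 2 \left(-80\right) = 18 \left(-80\right) = -1440$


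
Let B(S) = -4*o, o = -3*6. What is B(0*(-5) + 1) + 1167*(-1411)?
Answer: -1646565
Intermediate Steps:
o = -18
B(S) = 72 (B(S) = -4*(-18) = 72)
B(0*(-5) + 1) + 1167*(-1411) = 72 + 1167*(-1411) = 72 - 1646637 = -1646565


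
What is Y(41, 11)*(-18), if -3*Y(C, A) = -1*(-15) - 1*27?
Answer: -72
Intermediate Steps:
Y(C, A) = 4 (Y(C, A) = -(-1*(-15) - 1*27)/3 = -(15 - 27)/3 = -⅓*(-12) = 4)
Y(41, 11)*(-18) = 4*(-18) = -72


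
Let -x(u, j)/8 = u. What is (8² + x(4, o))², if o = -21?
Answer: 1024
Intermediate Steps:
x(u, j) = -8*u
(8² + x(4, o))² = (8² - 8*4)² = (64 - 32)² = 32² = 1024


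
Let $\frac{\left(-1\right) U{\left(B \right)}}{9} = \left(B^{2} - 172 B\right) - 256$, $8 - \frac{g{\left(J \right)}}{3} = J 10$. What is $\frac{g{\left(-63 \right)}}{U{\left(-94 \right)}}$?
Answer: $- \frac{319}{37122} \approx -0.0085933$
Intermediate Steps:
$g{\left(J \right)} = 24 - 30 J$ ($g{\left(J \right)} = 24 - 3 J 10 = 24 - 3 \cdot 10 J = 24 - 30 J$)
$U{\left(B \right)} = 2304 - 9 B^{2} + 1548 B$ ($U{\left(B \right)} = - 9 \left(\left(B^{2} - 172 B\right) - 256\right) = - 9 \left(-256 + B^{2} - 172 B\right) = 2304 - 9 B^{2} + 1548 B$)
$\frac{g{\left(-63 \right)}}{U{\left(-94 \right)}} = \frac{24 - -1890}{2304 - 9 \left(-94\right)^{2} + 1548 \left(-94\right)} = \frac{24 + 1890}{2304 - 79524 - 145512} = \frac{1914}{2304 - 79524 - 145512} = \frac{1914}{-222732} = 1914 \left(- \frac{1}{222732}\right) = - \frac{319}{37122}$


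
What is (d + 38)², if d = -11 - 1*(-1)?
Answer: 784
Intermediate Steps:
d = -10 (d = -11 + 1 = -10)
(d + 38)² = (-10 + 38)² = 28² = 784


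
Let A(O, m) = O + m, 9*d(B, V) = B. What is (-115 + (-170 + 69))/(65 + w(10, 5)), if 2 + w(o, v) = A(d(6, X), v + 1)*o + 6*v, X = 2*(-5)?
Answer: -648/479 ≈ -1.3528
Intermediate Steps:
X = -10
d(B, V) = B/9
w(o, v) = -2 + 6*v + o*(5/3 + v) (w(o, v) = -2 + (((⅑)*6 + (v + 1))*o + 6*v) = -2 + ((⅔ + (1 + v))*o + 6*v) = -2 + ((5/3 + v)*o + 6*v) = -2 + (o*(5/3 + v) + 6*v) = -2 + (6*v + o*(5/3 + v)) = -2 + 6*v + o*(5/3 + v))
(-115 + (-170 + 69))/(65 + w(10, 5)) = (-115 + (-170 + 69))/(65 + (-2 + 6*5 + (⅓)*10*(5 + 3*5))) = (-115 - 101)/(65 + (-2 + 30 + (⅓)*10*(5 + 15))) = -216/(65 + (-2 + 30 + (⅓)*10*20)) = -216/(65 + (-2 + 30 + 200/3)) = -216/(65 + 284/3) = -216/479/3 = -216*3/479 = -648/479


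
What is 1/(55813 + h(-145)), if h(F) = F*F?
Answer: 1/76838 ≈ 1.3014e-5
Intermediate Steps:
h(F) = F²
1/(55813 + h(-145)) = 1/(55813 + (-145)²) = 1/(55813 + 21025) = 1/76838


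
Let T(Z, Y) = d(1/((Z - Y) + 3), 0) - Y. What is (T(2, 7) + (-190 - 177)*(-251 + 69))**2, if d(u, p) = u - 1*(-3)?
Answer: 17843349241/4 ≈ 4.4608e+9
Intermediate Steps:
d(u, p) = 3 + u (d(u, p) = u + 3 = 3 + u)
T(Z, Y) = 3 + 1/(3 + Z - Y) - Y (T(Z, Y) = (3 + 1/((Z - Y) + 3)) - Y = (3 + 1/(3 + Z - Y)) - Y = 3 + 1/(3 + Z - Y) - Y)
(T(2, 7) + (-190 - 177)*(-251 + 69))**2 = ((1 + (3 - 1*7)*(3 + 2 - 1*7))/(3 + 2 - 1*7) + (-190 - 177)*(-251 + 69))**2 = ((1 + (3 - 7)*(3 + 2 - 7))/(3 + 2 - 7) - 367*(-182))**2 = ((1 - 4*(-2))/(-2) + 66794)**2 = (-(1 + 8)/2 + 66794)**2 = (-1/2*9 + 66794)**2 = (-9/2 + 66794)**2 = (133579/2)**2 = 17843349241/4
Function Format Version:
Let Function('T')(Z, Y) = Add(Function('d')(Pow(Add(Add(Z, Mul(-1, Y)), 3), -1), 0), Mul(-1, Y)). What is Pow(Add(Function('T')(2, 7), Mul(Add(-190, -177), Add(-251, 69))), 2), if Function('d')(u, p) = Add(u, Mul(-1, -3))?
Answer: Rational(17843349241, 4) ≈ 4.4608e+9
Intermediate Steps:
Function('d')(u, p) = Add(3, u) (Function('d')(u, p) = Add(u, 3) = Add(3, u))
Function('T')(Z, Y) = Add(3, Pow(Add(3, Z, Mul(-1, Y)), -1), Mul(-1, Y)) (Function('T')(Z, Y) = Add(Add(3, Pow(Add(Add(Z, Mul(-1, Y)), 3), -1)), Mul(-1, Y)) = Add(Add(3, Pow(Add(3, Z, Mul(-1, Y)), -1)), Mul(-1, Y)) = Add(3, Pow(Add(3, Z, Mul(-1, Y)), -1), Mul(-1, Y)))
Pow(Add(Function('T')(2, 7), Mul(Add(-190, -177), Add(-251, 69))), 2) = Pow(Add(Mul(Pow(Add(3, 2, Mul(-1, 7)), -1), Add(1, Mul(Add(3, Mul(-1, 7)), Add(3, 2, Mul(-1, 7))))), Mul(Add(-190, -177), Add(-251, 69))), 2) = Pow(Add(Mul(Pow(Add(3, 2, -7), -1), Add(1, Mul(Add(3, -7), Add(3, 2, -7)))), Mul(-367, -182)), 2) = Pow(Add(Mul(Pow(-2, -1), Add(1, Mul(-4, -2))), 66794), 2) = Pow(Add(Mul(Rational(-1, 2), Add(1, 8)), 66794), 2) = Pow(Add(Mul(Rational(-1, 2), 9), 66794), 2) = Pow(Add(Rational(-9, 2), 66794), 2) = Pow(Rational(133579, 2), 2) = Rational(17843349241, 4)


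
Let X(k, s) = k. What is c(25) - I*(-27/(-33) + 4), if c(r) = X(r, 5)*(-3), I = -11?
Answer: -22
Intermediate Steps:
c(r) = -3*r (c(r) = r*(-3) = -3*r)
c(25) - I*(-27/(-33) + 4) = -3*25 - (-11)*(-27/(-33) + 4) = -75 - (-11)*(-27*(-1/33) + 4) = -75 - (-11)*(9/11 + 4) = -75 - (-11)*53/11 = -75 - 1*(-53) = -75 + 53 = -22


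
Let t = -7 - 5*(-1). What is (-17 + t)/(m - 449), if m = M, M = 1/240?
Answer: 4560/107759 ≈ 0.042317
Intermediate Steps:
M = 1/240 ≈ 0.0041667
m = 1/240 ≈ 0.0041667
t = -2 (t = -7 + 5 = -2)
(-17 + t)/(m - 449) = (-17 - 2)/(1/240 - 449) = -19/(-107759/240) = -19*(-240/107759) = 4560/107759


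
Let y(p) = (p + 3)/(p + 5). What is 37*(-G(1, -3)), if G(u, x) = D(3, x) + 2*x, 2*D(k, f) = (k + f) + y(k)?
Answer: 1665/8 ≈ 208.13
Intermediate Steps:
y(p) = (3 + p)/(5 + p)
D(k, f) = f/2 + k/2 + (3 + k)/(2*(5 + k)) (D(k, f) = ((k + f) + (3 + k)/(5 + k))/2 = ((f + k) + (3 + k)/(5 + k))/2 = (f + k + (3 + k)/(5 + k))/2 = f/2 + k/2 + (3 + k)/(2*(5 + k)))
G(u, x) = 15/8 + 5*x/2 (G(u, x) = (3 + 3 + (5 + 3)*(x + 3))/(2*(5 + 3)) + 2*x = (1/2)*(3 + 3 + 8*(3 + x))/8 + 2*x = (1/2)*(1/8)*(3 + 3 + (24 + 8*x)) + 2*x = (1/2)*(1/8)*(30 + 8*x) + 2*x = (15/8 + x/2) + 2*x = 15/8 + 5*x/2)
37*(-G(1, -3)) = 37*(-(15/8 + (5/2)*(-3))) = 37*(-(15/8 - 15/2)) = 37*(-1*(-45/8)) = 37*(45/8) = 1665/8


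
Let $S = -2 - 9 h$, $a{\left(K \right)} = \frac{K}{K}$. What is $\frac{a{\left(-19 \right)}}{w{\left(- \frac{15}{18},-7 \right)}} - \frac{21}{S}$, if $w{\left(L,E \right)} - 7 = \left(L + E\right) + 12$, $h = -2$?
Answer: $- \frac{1311}{1072} \approx -1.2229$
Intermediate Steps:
$a{\left(K \right)} = 1$
$S = 16$ ($S = -2 - -18 = -2 + 18 = 16$)
$w{\left(L,E \right)} = 19 + E + L$ ($w{\left(L,E \right)} = 7 + \left(\left(L + E\right) + 12\right) = 7 + \left(\left(E + L\right) + 12\right) = 7 + \left(12 + E + L\right) = 19 + E + L$)
$\frac{a{\left(-19 \right)}}{w{\left(- \frac{15}{18},-7 \right)}} - \frac{21}{S} = 1 \frac{1}{19 - 7 - \frac{15}{18}} - \frac{21}{16} = 1 \frac{1}{19 - 7 - \frac{5}{6}} - \frac{21}{16} = 1 \frac{1}{\frac{67}{6}} - \frac{21}{16} = 1 \cdot \frac{6}{67} - \frac{21}{16} = \frac{6}{67} - \frac{21}{16} = - \frac{1311}{1072}$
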